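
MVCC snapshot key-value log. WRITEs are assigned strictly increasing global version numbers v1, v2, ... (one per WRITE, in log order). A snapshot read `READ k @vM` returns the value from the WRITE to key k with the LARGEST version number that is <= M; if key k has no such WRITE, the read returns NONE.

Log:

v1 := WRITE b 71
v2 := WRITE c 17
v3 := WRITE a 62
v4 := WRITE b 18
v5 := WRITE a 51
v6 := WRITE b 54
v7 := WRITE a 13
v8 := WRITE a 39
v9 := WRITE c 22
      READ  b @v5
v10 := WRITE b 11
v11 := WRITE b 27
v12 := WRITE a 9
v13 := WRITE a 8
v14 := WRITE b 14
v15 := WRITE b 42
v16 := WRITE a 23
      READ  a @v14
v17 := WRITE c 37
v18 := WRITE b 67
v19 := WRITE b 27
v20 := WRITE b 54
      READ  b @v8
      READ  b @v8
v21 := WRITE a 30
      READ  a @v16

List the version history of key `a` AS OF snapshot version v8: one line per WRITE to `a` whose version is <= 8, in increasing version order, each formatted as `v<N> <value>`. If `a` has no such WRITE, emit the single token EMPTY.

Answer: v3 62
v5 51
v7 13
v8 39

Derivation:
Scan writes for key=a with version <= 8:
  v1 WRITE b 71 -> skip
  v2 WRITE c 17 -> skip
  v3 WRITE a 62 -> keep
  v4 WRITE b 18 -> skip
  v5 WRITE a 51 -> keep
  v6 WRITE b 54 -> skip
  v7 WRITE a 13 -> keep
  v8 WRITE a 39 -> keep
  v9 WRITE c 22 -> skip
  v10 WRITE b 11 -> skip
  v11 WRITE b 27 -> skip
  v12 WRITE a 9 -> drop (> snap)
  v13 WRITE a 8 -> drop (> snap)
  v14 WRITE b 14 -> skip
  v15 WRITE b 42 -> skip
  v16 WRITE a 23 -> drop (> snap)
  v17 WRITE c 37 -> skip
  v18 WRITE b 67 -> skip
  v19 WRITE b 27 -> skip
  v20 WRITE b 54 -> skip
  v21 WRITE a 30 -> drop (> snap)
Collected: [(3, 62), (5, 51), (7, 13), (8, 39)]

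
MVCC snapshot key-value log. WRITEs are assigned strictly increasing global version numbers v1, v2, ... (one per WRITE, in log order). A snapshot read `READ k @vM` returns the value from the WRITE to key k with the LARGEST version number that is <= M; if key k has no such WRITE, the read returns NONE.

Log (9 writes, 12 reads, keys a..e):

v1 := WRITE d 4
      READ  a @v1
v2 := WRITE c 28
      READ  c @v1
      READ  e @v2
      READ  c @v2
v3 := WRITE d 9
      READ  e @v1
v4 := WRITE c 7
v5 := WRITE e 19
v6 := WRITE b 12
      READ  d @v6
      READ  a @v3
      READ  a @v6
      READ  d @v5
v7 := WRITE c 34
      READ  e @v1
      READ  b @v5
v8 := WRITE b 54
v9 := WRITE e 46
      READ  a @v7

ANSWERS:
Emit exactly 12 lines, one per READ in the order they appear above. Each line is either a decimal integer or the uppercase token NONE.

Answer: NONE
NONE
NONE
28
NONE
9
NONE
NONE
9
NONE
NONE
NONE

Derivation:
v1: WRITE d=4  (d history now [(1, 4)])
READ a @v1: history=[] -> no version <= 1 -> NONE
v2: WRITE c=28  (c history now [(2, 28)])
READ c @v1: history=[(2, 28)] -> no version <= 1 -> NONE
READ e @v2: history=[] -> no version <= 2 -> NONE
READ c @v2: history=[(2, 28)] -> pick v2 -> 28
v3: WRITE d=9  (d history now [(1, 4), (3, 9)])
READ e @v1: history=[] -> no version <= 1 -> NONE
v4: WRITE c=7  (c history now [(2, 28), (4, 7)])
v5: WRITE e=19  (e history now [(5, 19)])
v6: WRITE b=12  (b history now [(6, 12)])
READ d @v6: history=[(1, 4), (3, 9)] -> pick v3 -> 9
READ a @v3: history=[] -> no version <= 3 -> NONE
READ a @v6: history=[] -> no version <= 6 -> NONE
READ d @v5: history=[(1, 4), (3, 9)] -> pick v3 -> 9
v7: WRITE c=34  (c history now [(2, 28), (4, 7), (7, 34)])
READ e @v1: history=[(5, 19)] -> no version <= 1 -> NONE
READ b @v5: history=[(6, 12)] -> no version <= 5 -> NONE
v8: WRITE b=54  (b history now [(6, 12), (8, 54)])
v9: WRITE e=46  (e history now [(5, 19), (9, 46)])
READ a @v7: history=[] -> no version <= 7 -> NONE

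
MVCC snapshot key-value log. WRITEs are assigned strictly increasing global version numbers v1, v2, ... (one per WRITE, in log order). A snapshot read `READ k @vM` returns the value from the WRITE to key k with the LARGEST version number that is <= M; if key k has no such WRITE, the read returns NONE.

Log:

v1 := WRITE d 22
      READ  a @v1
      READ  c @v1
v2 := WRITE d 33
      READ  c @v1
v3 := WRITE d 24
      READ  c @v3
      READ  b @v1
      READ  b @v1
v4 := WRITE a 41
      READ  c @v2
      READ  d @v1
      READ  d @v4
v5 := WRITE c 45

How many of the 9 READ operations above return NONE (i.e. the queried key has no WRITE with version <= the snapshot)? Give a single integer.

Answer: 7

Derivation:
v1: WRITE d=22  (d history now [(1, 22)])
READ a @v1: history=[] -> no version <= 1 -> NONE
READ c @v1: history=[] -> no version <= 1 -> NONE
v2: WRITE d=33  (d history now [(1, 22), (2, 33)])
READ c @v1: history=[] -> no version <= 1 -> NONE
v3: WRITE d=24  (d history now [(1, 22), (2, 33), (3, 24)])
READ c @v3: history=[] -> no version <= 3 -> NONE
READ b @v1: history=[] -> no version <= 1 -> NONE
READ b @v1: history=[] -> no version <= 1 -> NONE
v4: WRITE a=41  (a history now [(4, 41)])
READ c @v2: history=[] -> no version <= 2 -> NONE
READ d @v1: history=[(1, 22), (2, 33), (3, 24)] -> pick v1 -> 22
READ d @v4: history=[(1, 22), (2, 33), (3, 24)] -> pick v3 -> 24
v5: WRITE c=45  (c history now [(5, 45)])
Read results in order: ['NONE', 'NONE', 'NONE', 'NONE', 'NONE', 'NONE', 'NONE', '22', '24']
NONE count = 7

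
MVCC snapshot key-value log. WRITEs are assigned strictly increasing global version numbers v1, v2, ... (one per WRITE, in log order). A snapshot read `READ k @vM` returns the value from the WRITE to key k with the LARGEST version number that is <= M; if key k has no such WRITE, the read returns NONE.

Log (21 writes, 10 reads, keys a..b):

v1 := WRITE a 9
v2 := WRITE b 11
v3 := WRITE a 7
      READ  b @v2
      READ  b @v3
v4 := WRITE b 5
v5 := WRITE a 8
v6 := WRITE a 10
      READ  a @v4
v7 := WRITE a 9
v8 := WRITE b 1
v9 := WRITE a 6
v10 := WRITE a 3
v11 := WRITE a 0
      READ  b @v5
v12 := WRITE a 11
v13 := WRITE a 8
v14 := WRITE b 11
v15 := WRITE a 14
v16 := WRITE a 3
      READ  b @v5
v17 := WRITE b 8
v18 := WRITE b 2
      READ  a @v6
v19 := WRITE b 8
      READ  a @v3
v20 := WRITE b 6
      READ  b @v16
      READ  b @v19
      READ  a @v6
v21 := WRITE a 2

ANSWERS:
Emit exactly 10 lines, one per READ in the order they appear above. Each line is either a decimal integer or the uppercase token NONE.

v1: WRITE a=9  (a history now [(1, 9)])
v2: WRITE b=11  (b history now [(2, 11)])
v3: WRITE a=7  (a history now [(1, 9), (3, 7)])
READ b @v2: history=[(2, 11)] -> pick v2 -> 11
READ b @v3: history=[(2, 11)] -> pick v2 -> 11
v4: WRITE b=5  (b history now [(2, 11), (4, 5)])
v5: WRITE a=8  (a history now [(1, 9), (3, 7), (5, 8)])
v6: WRITE a=10  (a history now [(1, 9), (3, 7), (5, 8), (6, 10)])
READ a @v4: history=[(1, 9), (3, 7), (5, 8), (6, 10)] -> pick v3 -> 7
v7: WRITE a=9  (a history now [(1, 9), (3, 7), (5, 8), (6, 10), (7, 9)])
v8: WRITE b=1  (b history now [(2, 11), (4, 5), (8, 1)])
v9: WRITE a=6  (a history now [(1, 9), (3, 7), (5, 8), (6, 10), (7, 9), (9, 6)])
v10: WRITE a=3  (a history now [(1, 9), (3, 7), (5, 8), (6, 10), (7, 9), (9, 6), (10, 3)])
v11: WRITE a=0  (a history now [(1, 9), (3, 7), (5, 8), (6, 10), (7, 9), (9, 6), (10, 3), (11, 0)])
READ b @v5: history=[(2, 11), (4, 5), (8, 1)] -> pick v4 -> 5
v12: WRITE a=11  (a history now [(1, 9), (3, 7), (5, 8), (6, 10), (7, 9), (9, 6), (10, 3), (11, 0), (12, 11)])
v13: WRITE a=8  (a history now [(1, 9), (3, 7), (5, 8), (6, 10), (7, 9), (9, 6), (10, 3), (11, 0), (12, 11), (13, 8)])
v14: WRITE b=11  (b history now [(2, 11), (4, 5), (8, 1), (14, 11)])
v15: WRITE a=14  (a history now [(1, 9), (3, 7), (5, 8), (6, 10), (7, 9), (9, 6), (10, 3), (11, 0), (12, 11), (13, 8), (15, 14)])
v16: WRITE a=3  (a history now [(1, 9), (3, 7), (5, 8), (6, 10), (7, 9), (9, 6), (10, 3), (11, 0), (12, 11), (13, 8), (15, 14), (16, 3)])
READ b @v5: history=[(2, 11), (4, 5), (8, 1), (14, 11)] -> pick v4 -> 5
v17: WRITE b=8  (b history now [(2, 11), (4, 5), (8, 1), (14, 11), (17, 8)])
v18: WRITE b=2  (b history now [(2, 11), (4, 5), (8, 1), (14, 11), (17, 8), (18, 2)])
READ a @v6: history=[(1, 9), (3, 7), (5, 8), (6, 10), (7, 9), (9, 6), (10, 3), (11, 0), (12, 11), (13, 8), (15, 14), (16, 3)] -> pick v6 -> 10
v19: WRITE b=8  (b history now [(2, 11), (4, 5), (8, 1), (14, 11), (17, 8), (18, 2), (19, 8)])
READ a @v3: history=[(1, 9), (3, 7), (5, 8), (6, 10), (7, 9), (9, 6), (10, 3), (11, 0), (12, 11), (13, 8), (15, 14), (16, 3)] -> pick v3 -> 7
v20: WRITE b=6  (b history now [(2, 11), (4, 5), (8, 1), (14, 11), (17, 8), (18, 2), (19, 8), (20, 6)])
READ b @v16: history=[(2, 11), (4, 5), (8, 1), (14, 11), (17, 8), (18, 2), (19, 8), (20, 6)] -> pick v14 -> 11
READ b @v19: history=[(2, 11), (4, 5), (8, 1), (14, 11), (17, 8), (18, 2), (19, 8), (20, 6)] -> pick v19 -> 8
READ a @v6: history=[(1, 9), (3, 7), (5, 8), (6, 10), (7, 9), (9, 6), (10, 3), (11, 0), (12, 11), (13, 8), (15, 14), (16, 3)] -> pick v6 -> 10
v21: WRITE a=2  (a history now [(1, 9), (3, 7), (5, 8), (6, 10), (7, 9), (9, 6), (10, 3), (11, 0), (12, 11), (13, 8), (15, 14), (16, 3), (21, 2)])

Answer: 11
11
7
5
5
10
7
11
8
10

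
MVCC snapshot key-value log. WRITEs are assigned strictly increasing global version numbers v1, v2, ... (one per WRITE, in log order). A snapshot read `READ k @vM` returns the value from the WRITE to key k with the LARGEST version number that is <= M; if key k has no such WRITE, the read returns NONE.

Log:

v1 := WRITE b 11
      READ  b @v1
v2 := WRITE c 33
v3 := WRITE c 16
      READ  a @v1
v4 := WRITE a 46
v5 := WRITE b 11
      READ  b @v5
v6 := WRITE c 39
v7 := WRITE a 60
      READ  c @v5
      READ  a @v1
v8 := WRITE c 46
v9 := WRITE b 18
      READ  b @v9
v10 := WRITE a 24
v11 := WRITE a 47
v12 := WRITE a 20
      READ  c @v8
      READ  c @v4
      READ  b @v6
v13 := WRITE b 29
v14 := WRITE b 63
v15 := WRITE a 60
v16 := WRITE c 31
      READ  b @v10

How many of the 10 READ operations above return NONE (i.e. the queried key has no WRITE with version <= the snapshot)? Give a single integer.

Answer: 2

Derivation:
v1: WRITE b=11  (b history now [(1, 11)])
READ b @v1: history=[(1, 11)] -> pick v1 -> 11
v2: WRITE c=33  (c history now [(2, 33)])
v3: WRITE c=16  (c history now [(2, 33), (3, 16)])
READ a @v1: history=[] -> no version <= 1 -> NONE
v4: WRITE a=46  (a history now [(4, 46)])
v5: WRITE b=11  (b history now [(1, 11), (5, 11)])
READ b @v5: history=[(1, 11), (5, 11)] -> pick v5 -> 11
v6: WRITE c=39  (c history now [(2, 33), (3, 16), (6, 39)])
v7: WRITE a=60  (a history now [(4, 46), (7, 60)])
READ c @v5: history=[(2, 33), (3, 16), (6, 39)] -> pick v3 -> 16
READ a @v1: history=[(4, 46), (7, 60)] -> no version <= 1 -> NONE
v8: WRITE c=46  (c history now [(2, 33), (3, 16), (6, 39), (8, 46)])
v9: WRITE b=18  (b history now [(1, 11), (5, 11), (9, 18)])
READ b @v9: history=[(1, 11), (5, 11), (9, 18)] -> pick v9 -> 18
v10: WRITE a=24  (a history now [(4, 46), (7, 60), (10, 24)])
v11: WRITE a=47  (a history now [(4, 46), (7, 60), (10, 24), (11, 47)])
v12: WRITE a=20  (a history now [(4, 46), (7, 60), (10, 24), (11, 47), (12, 20)])
READ c @v8: history=[(2, 33), (3, 16), (6, 39), (8, 46)] -> pick v8 -> 46
READ c @v4: history=[(2, 33), (3, 16), (6, 39), (8, 46)] -> pick v3 -> 16
READ b @v6: history=[(1, 11), (5, 11), (9, 18)] -> pick v5 -> 11
v13: WRITE b=29  (b history now [(1, 11), (5, 11), (9, 18), (13, 29)])
v14: WRITE b=63  (b history now [(1, 11), (5, 11), (9, 18), (13, 29), (14, 63)])
v15: WRITE a=60  (a history now [(4, 46), (7, 60), (10, 24), (11, 47), (12, 20), (15, 60)])
v16: WRITE c=31  (c history now [(2, 33), (3, 16), (6, 39), (8, 46), (16, 31)])
READ b @v10: history=[(1, 11), (5, 11), (9, 18), (13, 29), (14, 63)] -> pick v9 -> 18
Read results in order: ['11', 'NONE', '11', '16', 'NONE', '18', '46', '16', '11', '18']
NONE count = 2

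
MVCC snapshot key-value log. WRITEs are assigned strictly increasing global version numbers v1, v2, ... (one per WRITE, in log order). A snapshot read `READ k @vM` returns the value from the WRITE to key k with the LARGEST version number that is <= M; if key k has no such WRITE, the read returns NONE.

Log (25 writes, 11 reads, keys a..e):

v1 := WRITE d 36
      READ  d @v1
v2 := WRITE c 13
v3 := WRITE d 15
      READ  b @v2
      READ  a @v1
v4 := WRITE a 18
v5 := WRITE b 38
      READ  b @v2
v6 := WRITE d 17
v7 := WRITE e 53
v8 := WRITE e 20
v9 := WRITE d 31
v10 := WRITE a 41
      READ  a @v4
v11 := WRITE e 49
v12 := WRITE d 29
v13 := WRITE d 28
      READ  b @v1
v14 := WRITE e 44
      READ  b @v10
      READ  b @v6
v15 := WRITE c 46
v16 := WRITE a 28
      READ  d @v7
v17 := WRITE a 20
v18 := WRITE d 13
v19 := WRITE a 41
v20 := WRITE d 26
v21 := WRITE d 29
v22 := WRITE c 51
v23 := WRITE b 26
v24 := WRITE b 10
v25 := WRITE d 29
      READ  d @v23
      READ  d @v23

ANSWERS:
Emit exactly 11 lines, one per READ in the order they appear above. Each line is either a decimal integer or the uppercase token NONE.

Answer: 36
NONE
NONE
NONE
18
NONE
38
38
17
29
29

Derivation:
v1: WRITE d=36  (d history now [(1, 36)])
READ d @v1: history=[(1, 36)] -> pick v1 -> 36
v2: WRITE c=13  (c history now [(2, 13)])
v3: WRITE d=15  (d history now [(1, 36), (3, 15)])
READ b @v2: history=[] -> no version <= 2 -> NONE
READ a @v1: history=[] -> no version <= 1 -> NONE
v4: WRITE a=18  (a history now [(4, 18)])
v5: WRITE b=38  (b history now [(5, 38)])
READ b @v2: history=[(5, 38)] -> no version <= 2 -> NONE
v6: WRITE d=17  (d history now [(1, 36), (3, 15), (6, 17)])
v7: WRITE e=53  (e history now [(7, 53)])
v8: WRITE e=20  (e history now [(7, 53), (8, 20)])
v9: WRITE d=31  (d history now [(1, 36), (3, 15), (6, 17), (9, 31)])
v10: WRITE a=41  (a history now [(4, 18), (10, 41)])
READ a @v4: history=[(4, 18), (10, 41)] -> pick v4 -> 18
v11: WRITE e=49  (e history now [(7, 53), (8, 20), (11, 49)])
v12: WRITE d=29  (d history now [(1, 36), (3, 15), (6, 17), (9, 31), (12, 29)])
v13: WRITE d=28  (d history now [(1, 36), (3, 15), (6, 17), (9, 31), (12, 29), (13, 28)])
READ b @v1: history=[(5, 38)] -> no version <= 1 -> NONE
v14: WRITE e=44  (e history now [(7, 53), (8, 20), (11, 49), (14, 44)])
READ b @v10: history=[(5, 38)] -> pick v5 -> 38
READ b @v6: history=[(5, 38)] -> pick v5 -> 38
v15: WRITE c=46  (c history now [(2, 13), (15, 46)])
v16: WRITE a=28  (a history now [(4, 18), (10, 41), (16, 28)])
READ d @v7: history=[(1, 36), (3, 15), (6, 17), (9, 31), (12, 29), (13, 28)] -> pick v6 -> 17
v17: WRITE a=20  (a history now [(4, 18), (10, 41), (16, 28), (17, 20)])
v18: WRITE d=13  (d history now [(1, 36), (3, 15), (6, 17), (9, 31), (12, 29), (13, 28), (18, 13)])
v19: WRITE a=41  (a history now [(4, 18), (10, 41), (16, 28), (17, 20), (19, 41)])
v20: WRITE d=26  (d history now [(1, 36), (3, 15), (6, 17), (9, 31), (12, 29), (13, 28), (18, 13), (20, 26)])
v21: WRITE d=29  (d history now [(1, 36), (3, 15), (6, 17), (9, 31), (12, 29), (13, 28), (18, 13), (20, 26), (21, 29)])
v22: WRITE c=51  (c history now [(2, 13), (15, 46), (22, 51)])
v23: WRITE b=26  (b history now [(5, 38), (23, 26)])
v24: WRITE b=10  (b history now [(5, 38), (23, 26), (24, 10)])
v25: WRITE d=29  (d history now [(1, 36), (3, 15), (6, 17), (9, 31), (12, 29), (13, 28), (18, 13), (20, 26), (21, 29), (25, 29)])
READ d @v23: history=[(1, 36), (3, 15), (6, 17), (9, 31), (12, 29), (13, 28), (18, 13), (20, 26), (21, 29), (25, 29)] -> pick v21 -> 29
READ d @v23: history=[(1, 36), (3, 15), (6, 17), (9, 31), (12, 29), (13, 28), (18, 13), (20, 26), (21, 29), (25, 29)] -> pick v21 -> 29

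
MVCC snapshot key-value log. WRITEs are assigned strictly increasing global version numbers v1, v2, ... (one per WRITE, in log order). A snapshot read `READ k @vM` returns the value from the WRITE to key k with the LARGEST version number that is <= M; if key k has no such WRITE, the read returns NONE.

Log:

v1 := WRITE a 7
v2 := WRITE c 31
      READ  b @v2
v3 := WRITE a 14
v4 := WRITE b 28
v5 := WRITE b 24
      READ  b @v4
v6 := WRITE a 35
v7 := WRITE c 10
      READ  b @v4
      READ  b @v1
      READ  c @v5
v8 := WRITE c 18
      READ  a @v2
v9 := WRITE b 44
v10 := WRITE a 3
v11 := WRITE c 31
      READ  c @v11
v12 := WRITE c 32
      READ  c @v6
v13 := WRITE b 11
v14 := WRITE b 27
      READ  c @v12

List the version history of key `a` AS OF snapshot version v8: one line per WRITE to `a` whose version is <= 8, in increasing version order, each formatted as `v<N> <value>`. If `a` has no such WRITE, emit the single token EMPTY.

Answer: v1 7
v3 14
v6 35

Derivation:
Scan writes for key=a with version <= 8:
  v1 WRITE a 7 -> keep
  v2 WRITE c 31 -> skip
  v3 WRITE a 14 -> keep
  v4 WRITE b 28 -> skip
  v5 WRITE b 24 -> skip
  v6 WRITE a 35 -> keep
  v7 WRITE c 10 -> skip
  v8 WRITE c 18 -> skip
  v9 WRITE b 44 -> skip
  v10 WRITE a 3 -> drop (> snap)
  v11 WRITE c 31 -> skip
  v12 WRITE c 32 -> skip
  v13 WRITE b 11 -> skip
  v14 WRITE b 27 -> skip
Collected: [(1, 7), (3, 14), (6, 35)]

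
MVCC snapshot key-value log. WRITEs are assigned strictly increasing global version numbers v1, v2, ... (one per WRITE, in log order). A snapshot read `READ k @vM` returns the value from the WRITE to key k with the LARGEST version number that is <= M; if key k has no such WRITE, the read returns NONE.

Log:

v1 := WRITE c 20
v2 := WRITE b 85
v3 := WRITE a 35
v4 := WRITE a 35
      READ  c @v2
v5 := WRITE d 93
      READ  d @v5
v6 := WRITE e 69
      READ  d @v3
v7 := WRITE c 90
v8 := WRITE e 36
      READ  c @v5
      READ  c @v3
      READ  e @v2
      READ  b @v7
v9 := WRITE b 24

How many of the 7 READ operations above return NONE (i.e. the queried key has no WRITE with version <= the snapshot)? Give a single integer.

Answer: 2

Derivation:
v1: WRITE c=20  (c history now [(1, 20)])
v2: WRITE b=85  (b history now [(2, 85)])
v3: WRITE a=35  (a history now [(3, 35)])
v4: WRITE a=35  (a history now [(3, 35), (4, 35)])
READ c @v2: history=[(1, 20)] -> pick v1 -> 20
v5: WRITE d=93  (d history now [(5, 93)])
READ d @v5: history=[(5, 93)] -> pick v5 -> 93
v6: WRITE e=69  (e history now [(6, 69)])
READ d @v3: history=[(5, 93)] -> no version <= 3 -> NONE
v7: WRITE c=90  (c history now [(1, 20), (7, 90)])
v8: WRITE e=36  (e history now [(6, 69), (8, 36)])
READ c @v5: history=[(1, 20), (7, 90)] -> pick v1 -> 20
READ c @v3: history=[(1, 20), (7, 90)] -> pick v1 -> 20
READ e @v2: history=[(6, 69), (8, 36)] -> no version <= 2 -> NONE
READ b @v7: history=[(2, 85)] -> pick v2 -> 85
v9: WRITE b=24  (b history now [(2, 85), (9, 24)])
Read results in order: ['20', '93', 'NONE', '20', '20', 'NONE', '85']
NONE count = 2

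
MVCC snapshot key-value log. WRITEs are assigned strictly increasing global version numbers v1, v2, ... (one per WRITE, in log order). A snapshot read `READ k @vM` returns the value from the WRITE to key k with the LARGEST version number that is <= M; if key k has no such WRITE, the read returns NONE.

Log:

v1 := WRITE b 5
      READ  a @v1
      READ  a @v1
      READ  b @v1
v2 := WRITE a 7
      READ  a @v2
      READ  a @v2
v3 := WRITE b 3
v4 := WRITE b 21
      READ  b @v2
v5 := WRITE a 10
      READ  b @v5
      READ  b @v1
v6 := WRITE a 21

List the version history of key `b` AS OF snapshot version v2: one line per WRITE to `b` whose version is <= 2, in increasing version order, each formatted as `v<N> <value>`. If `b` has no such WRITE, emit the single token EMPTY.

Scan writes for key=b with version <= 2:
  v1 WRITE b 5 -> keep
  v2 WRITE a 7 -> skip
  v3 WRITE b 3 -> drop (> snap)
  v4 WRITE b 21 -> drop (> snap)
  v5 WRITE a 10 -> skip
  v6 WRITE a 21 -> skip
Collected: [(1, 5)]

Answer: v1 5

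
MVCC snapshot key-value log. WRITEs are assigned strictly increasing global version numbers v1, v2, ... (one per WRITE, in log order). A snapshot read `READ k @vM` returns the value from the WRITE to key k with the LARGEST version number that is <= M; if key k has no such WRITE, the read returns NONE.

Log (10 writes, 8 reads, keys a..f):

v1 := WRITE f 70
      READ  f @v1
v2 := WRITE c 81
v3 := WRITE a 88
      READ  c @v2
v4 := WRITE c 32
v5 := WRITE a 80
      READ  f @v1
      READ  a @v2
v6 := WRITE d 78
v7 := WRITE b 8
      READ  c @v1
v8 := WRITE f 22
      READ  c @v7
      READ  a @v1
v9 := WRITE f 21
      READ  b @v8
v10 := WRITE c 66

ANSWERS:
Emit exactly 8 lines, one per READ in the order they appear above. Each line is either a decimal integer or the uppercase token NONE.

v1: WRITE f=70  (f history now [(1, 70)])
READ f @v1: history=[(1, 70)] -> pick v1 -> 70
v2: WRITE c=81  (c history now [(2, 81)])
v3: WRITE a=88  (a history now [(3, 88)])
READ c @v2: history=[(2, 81)] -> pick v2 -> 81
v4: WRITE c=32  (c history now [(2, 81), (4, 32)])
v5: WRITE a=80  (a history now [(3, 88), (5, 80)])
READ f @v1: history=[(1, 70)] -> pick v1 -> 70
READ a @v2: history=[(3, 88), (5, 80)] -> no version <= 2 -> NONE
v6: WRITE d=78  (d history now [(6, 78)])
v7: WRITE b=8  (b history now [(7, 8)])
READ c @v1: history=[(2, 81), (4, 32)] -> no version <= 1 -> NONE
v8: WRITE f=22  (f history now [(1, 70), (8, 22)])
READ c @v7: history=[(2, 81), (4, 32)] -> pick v4 -> 32
READ a @v1: history=[(3, 88), (5, 80)] -> no version <= 1 -> NONE
v9: WRITE f=21  (f history now [(1, 70), (8, 22), (9, 21)])
READ b @v8: history=[(7, 8)] -> pick v7 -> 8
v10: WRITE c=66  (c history now [(2, 81), (4, 32), (10, 66)])

Answer: 70
81
70
NONE
NONE
32
NONE
8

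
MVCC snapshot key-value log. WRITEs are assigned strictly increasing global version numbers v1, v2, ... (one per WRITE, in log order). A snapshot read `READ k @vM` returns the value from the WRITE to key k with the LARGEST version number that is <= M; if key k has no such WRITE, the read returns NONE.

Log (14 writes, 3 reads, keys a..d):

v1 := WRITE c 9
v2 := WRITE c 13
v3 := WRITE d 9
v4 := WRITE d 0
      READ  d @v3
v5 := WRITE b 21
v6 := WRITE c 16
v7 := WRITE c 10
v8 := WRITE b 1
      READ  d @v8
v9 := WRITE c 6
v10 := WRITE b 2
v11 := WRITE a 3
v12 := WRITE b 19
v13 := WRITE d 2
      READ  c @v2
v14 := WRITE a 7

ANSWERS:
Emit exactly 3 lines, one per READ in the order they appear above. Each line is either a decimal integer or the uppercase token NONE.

v1: WRITE c=9  (c history now [(1, 9)])
v2: WRITE c=13  (c history now [(1, 9), (2, 13)])
v3: WRITE d=9  (d history now [(3, 9)])
v4: WRITE d=0  (d history now [(3, 9), (4, 0)])
READ d @v3: history=[(3, 9), (4, 0)] -> pick v3 -> 9
v5: WRITE b=21  (b history now [(5, 21)])
v6: WRITE c=16  (c history now [(1, 9), (2, 13), (6, 16)])
v7: WRITE c=10  (c history now [(1, 9), (2, 13), (6, 16), (7, 10)])
v8: WRITE b=1  (b history now [(5, 21), (8, 1)])
READ d @v8: history=[(3, 9), (4, 0)] -> pick v4 -> 0
v9: WRITE c=6  (c history now [(1, 9), (2, 13), (6, 16), (7, 10), (9, 6)])
v10: WRITE b=2  (b history now [(5, 21), (8, 1), (10, 2)])
v11: WRITE a=3  (a history now [(11, 3)])
v12: WRITE b=19  (b history now [(5, 21), (8, 1), (10, 2), (12, 19)])
v13: WRITE d=2  (d history now [(3, 9), (4, 0), (13, 2)])
READ c @v2: history=[(1, 9), (2, 13), (6, 16), (7, 10), (9, 6)] -> pick v2 -> 13
v14: WRITE a=7  (a history now [(11, 3), (14, 7)])

Answer: 9
0
13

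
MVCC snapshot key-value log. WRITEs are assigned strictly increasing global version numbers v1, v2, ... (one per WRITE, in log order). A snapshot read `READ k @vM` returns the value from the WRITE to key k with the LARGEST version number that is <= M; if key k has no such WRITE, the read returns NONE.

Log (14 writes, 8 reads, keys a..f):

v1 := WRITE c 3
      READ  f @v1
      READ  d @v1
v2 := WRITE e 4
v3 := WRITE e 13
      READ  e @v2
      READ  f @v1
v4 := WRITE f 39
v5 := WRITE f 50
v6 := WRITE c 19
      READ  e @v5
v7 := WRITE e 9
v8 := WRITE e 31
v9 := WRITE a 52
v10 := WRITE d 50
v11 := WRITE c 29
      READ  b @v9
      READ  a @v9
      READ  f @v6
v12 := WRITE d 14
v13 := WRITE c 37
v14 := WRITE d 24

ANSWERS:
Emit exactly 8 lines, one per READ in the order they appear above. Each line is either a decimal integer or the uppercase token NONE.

Answer: NONE
NONE
4
NONE
13
NONE
52
50

Derivation:
v1: WRITE c=3  (c history now [(1, 3)])
READ f @v1: history=[] -> no version <= 1 -> NONE
READ d @v1: history=[] -> no version <= 1 -> NONE
v2: WRITE e=4  (e history now [(2, 4)])
v3: WRITE e=13  (e history now [(2, 4), (3, 13)])
READ e @v2: history=[(2, 4), (3, 13)] -> pick v2 -> 4
READ f @v1: history=[] -> no version <= 1 -> NONE
v4: WRITE f=39  (f history now [(4, 39)])
v5: WRITE f=50  (f history now [(4, 39), (5, 50)])
v6: WRITE c=19  (c history now [(1, 3), (6, 19)])
READ e @v5: history=[(2, 4), (3, 13)] -> pick v3 -> 13
v7: WRITE e=9  (e history now [(2, 4), (3, 13), (7, 9)])
v8: WRITE e=31  (e history now [(2, 4), (3, 13), (7, 9), (8, 31)])
v9: WRITE a=52  (a history now [(9, 52)])
v10: WRITE d=50  (d history now [(10, 50)])
v11: WRITE c=29  (c history now [(1, 3), (6, 19), (11, 29)])
READ b @v9: history=[] -> no version <= 9 -> NONE
READ a @v9: history=[(9, 52)] -> pick v9 -> 52
READ f @v6: history=[(4, 39), (5, 50)] -> pick v5 -> 50
v12: WRITE d=14  (d history now [(10, 50), (12, 14)])
v13: WRITE c=37  (c history now [(1, 3), (6, 19), (11, 29), (13, 37)])
v14: WRITE d=24  (d history now [(10, 50), (12, 14), (14, 24)])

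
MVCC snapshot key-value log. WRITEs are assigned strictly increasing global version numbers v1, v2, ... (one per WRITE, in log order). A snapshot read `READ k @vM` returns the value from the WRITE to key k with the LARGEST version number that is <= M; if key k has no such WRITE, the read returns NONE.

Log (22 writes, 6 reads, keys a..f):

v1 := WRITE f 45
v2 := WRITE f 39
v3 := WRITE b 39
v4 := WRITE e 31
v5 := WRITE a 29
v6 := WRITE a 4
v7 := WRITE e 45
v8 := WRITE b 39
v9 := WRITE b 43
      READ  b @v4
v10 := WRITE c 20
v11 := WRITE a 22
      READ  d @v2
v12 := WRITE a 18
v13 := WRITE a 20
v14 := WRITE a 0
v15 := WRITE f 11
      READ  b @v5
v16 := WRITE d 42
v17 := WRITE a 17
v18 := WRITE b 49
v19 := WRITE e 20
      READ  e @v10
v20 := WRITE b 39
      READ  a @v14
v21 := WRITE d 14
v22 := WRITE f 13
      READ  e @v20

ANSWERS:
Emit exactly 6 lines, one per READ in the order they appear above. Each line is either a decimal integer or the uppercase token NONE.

v1: WRITE f=45  (f history now [(1, 45)])
v2: WRITE f=39  (f history now [(1, 45), (2, 39)])
v3: WRITE b=39  (b history now [(3, 39)])
v4: WRITE e=31  (e history now [(4, 31)])
v5: WRITE a=29  (a history now [(5, 29)])
v6: WRITE a=4  (a history now [(5, 29), (6, 4)])
v7: WRITE e=45  (e history now [(4, 31), (7, 45)])
v8: WRITE b=39  (b history now [(3, 39), (8, 39)])
v9: WRITE b=43  (b history now [(3, 39), (8, 39), (9, 43)])
READ b @v4: history=[(3, 39), (8, 39), (9, 43)] -> pick v3 -> 39
v10: WRITE c=20  (c history now [(10, 20)])
v11: WRITE a=22  (a history now [(5, 29), (6, 4), (11, 22)])
READ d @v2: history=[] -> no version <= 2 -> NONE
v12: WRITE a=18  (a history now [(5, 29), (6, 4), (11, 22), (12, 18)])
v13: WRITE a=20  (a history now [(5, 29), (6, 4), (11, 22), (12, 18), (13, 20)])
v14: WRITE a=0  (a history now [(5, 29), (6, 4), (11, 22), (12, 18), (13, 20), (14, 0)])
v15: WRITE f=11  (f history now [(1, 45), (2, 39), (15, 11)])
READ b @v5: history=[(3, 39), (8, 39), (9, 43)] -> pick v3 -> 39
v16: WRITE d=42  (d history now [(16, 42)])
v17: WRITE a=17  (a history now [(5, 29), (6, 4), (11, 22), (12, 18), (13, 20), (14, 0), (17, 17)])
v18: WRITE b=49  (b history now [(3, 39), (8, 39), (9, 43), (18, 49)])
v19: WRITE e=20  (e history now [(4, 31), (7, 45), (19, 20)])
READ e @v10: history=[(4, 31), (7, 45), (19, 20)] -> pick v7 -> 45
v20: WRITE b=39  (b history now [(3, 39), (8, 39), (9, 43), (18, 49), (20, 39)])
READ a @v14: history=[(5, 29), (6, 4), (11, 22), (12, 18), (13, 20), (14, 0), (17, 17)] -> pick v14 -> 0
v21: WRITE d=14  (d history now [(16, 42), (21, 14)])
v22: WRITE f=13  (f history now [(1, 45), (2, 39), (15, 11), (22, 13)])
READ e @v20: history=[(4, 31), (7, 45), (19, 20)] -> pick v19 -> 20

Answer: 39
NONE
39
45
0
20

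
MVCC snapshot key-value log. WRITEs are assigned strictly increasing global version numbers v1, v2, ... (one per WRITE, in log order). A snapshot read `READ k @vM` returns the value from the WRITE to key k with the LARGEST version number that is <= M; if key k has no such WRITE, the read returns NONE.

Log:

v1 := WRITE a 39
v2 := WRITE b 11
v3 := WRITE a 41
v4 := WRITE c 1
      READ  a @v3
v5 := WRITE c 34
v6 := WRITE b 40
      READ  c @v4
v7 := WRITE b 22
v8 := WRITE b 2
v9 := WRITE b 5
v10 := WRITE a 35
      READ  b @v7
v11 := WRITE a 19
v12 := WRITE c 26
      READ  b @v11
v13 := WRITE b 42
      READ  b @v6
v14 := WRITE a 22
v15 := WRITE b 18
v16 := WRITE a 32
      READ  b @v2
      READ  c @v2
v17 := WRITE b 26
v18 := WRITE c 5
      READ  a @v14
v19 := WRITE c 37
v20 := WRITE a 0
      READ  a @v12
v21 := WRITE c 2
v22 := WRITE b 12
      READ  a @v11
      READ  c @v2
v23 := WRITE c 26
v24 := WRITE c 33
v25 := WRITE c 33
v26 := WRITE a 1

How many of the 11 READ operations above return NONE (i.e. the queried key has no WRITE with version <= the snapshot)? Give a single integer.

Answer: 2

Derivation:
v1: WRITE a=39  (a history now [(1, 39)])
v2: WRITE b=11  (b history now [(2, 11)])
v3: WRITE a=41  (a history now [(1, 39), (3, 41)])
v4: WRITE c=1  (c history now [(4, 1)])
READ a @v3: history=[(1, 39), (3, 41)] -> pick v3 -> 41
v5: WRITE c=34  (c history now [(4, 1), (5, 34)])
v6: WRITE b=40  (b history now [(2, 11), (6, 40)])
READ c @v4: history=[(4, 1), (5, 34)] -> pick v4 -> 1
v7: WRITE b=22  (b history now [(2, 11), (6, 40), (7, 22)])
v8: WRITE b=2  (b history now [(2, 11), (6, 40), (7, 22), (8, 2)])
v9: WRITE b=5  (b history now [(2, 11), (6, 40), (7, 22), (8, 2), (9, 5)])
v10: WRITE a=35  (a history now [(1, 39), (3, 41), (10, 35)])
READ b @v7: history=[(2, 11), (6, 40), (7, 22), (8, 2), (9, 5)] -> pick v7 -> 22
v11: WRITE a=19  (a history now [(1, 39), (3, 41), (10, 35), (11, 19)])
v12: WRITE c=26  (c history now [(4, 1), (5, 34), (12, 26)])
READ b @v11: history=[(2, 11), (6, 40), (7, 22), (8, 2), (9, 5)] -> pick v9 -> 5
v13: WRITE b=42  (b history now [(2, 11), (6, 40), (7, 22), (8, 2), (9, 5), (13, 42)])
READ b @v6: history=[(2, 11), (6, 40), (7, 22), (8, 2), (9, 5), (13, 42)] -> pick v6 -> 40
v14: WRITE a=22  (a history now [(1, 39), (3, 41), (10, 35), (11, 19), (14, 22)])
v15: WRITE b=18  (b history now [(2, 11), (6, 40), (7, 22), (8, 2), (9, 5), (13, 42), (15, 18)])
v16: WRITE a=32  (a history now [(1, 39), (3, 41), (10, 35), (11, 19), (14, 22), (16, 32)])
READ b @v2: history=[(2, 11), (6, 40), (7, 22), (8, 2), (9, 5), (13, 42), (15, 18)] -> pick v2 -> 11
READ c @v2: history=[(4, 1), (5, 34), (12, 26)] -> no version <= 2 -> NONE
v17: WRITE b=26  (b history now [(2, 11), (6, 40), (7, 22), (8, 2), (9, 5), (13, 42), (15, 18), (17, 26)])
v18: WRITE c=5  (c history now [(4, 1), (5, 34), (12, 26), (18, 5)])
READ a @v14: history=[(1, 39), (3, 41), (10, 35), (11, 19), (14, 22), (16, 32)] -> pick v14 -> 22
v19: WRITE c=37  (c history now [(4, 1), (5, 34), (12, 26), (18, 5), (19, 37)])
v20: WRITE a=0  (a history now [(1, 39), (3, 41), (10, 35), (11, 19), (14, 22), (16, 32), (20, 0)])
READ a @v12: history=[(1, 39), (3, 41), (10, 35), (11, 19), (14, 22), (16, 32), (20, 0)] -> pick v11 -> 19
v21: WRITE c=2  (c history now [(4, 1), (5, 34), (12, 26), (18, 5), (19, 37), (21, 2)])
v22: WRITE b=12  (b history now [(2, 11), (6, 40), (7, 22), (8, 2), (9, 5), (13, 42), (15, 18), (17, 26), (22, 12)])
READ a @v11: history=[(1, 39), (3, 41), (10, 35), (11, 19), (14, 22), (16, 32), (20, 0)] -> pick v11 -> 19
READ c @v2: history=[(4, 1), (5, 34), (12, 26), (18, 5), (19, 37), (21, 2)] -> no version <= 2 -> NONE
v23: WRITE c=26  (c history now [(4, 1), (5, 34), (12, 26), (18, 5), (19, 37), (21, 2), (23, 26)])
v24: WRITE c=33  (c history now [(4, 1), (5, 34), (12, 26), (18, 5), (19, 37), (21, 2), (23, 26), (24, 33)])
v25: WRITE c=33  (c history now [(4, 1), (5, 34), (12, 26), (18, 5), (19, 37), (21, 2), (23, 26), (24, 33), (25, 33)])
v26: WRITE a=1  (a history now [(1, 39), (3, 41), (10, 35), (11, 19), (14, 22), (16, 32), (20, 0), (26, 1)])
Read results in order: ['41', '1', '22', '5', '40', '11', 'NONE', '22', '19', '19', 'NONE']
NONE count = 2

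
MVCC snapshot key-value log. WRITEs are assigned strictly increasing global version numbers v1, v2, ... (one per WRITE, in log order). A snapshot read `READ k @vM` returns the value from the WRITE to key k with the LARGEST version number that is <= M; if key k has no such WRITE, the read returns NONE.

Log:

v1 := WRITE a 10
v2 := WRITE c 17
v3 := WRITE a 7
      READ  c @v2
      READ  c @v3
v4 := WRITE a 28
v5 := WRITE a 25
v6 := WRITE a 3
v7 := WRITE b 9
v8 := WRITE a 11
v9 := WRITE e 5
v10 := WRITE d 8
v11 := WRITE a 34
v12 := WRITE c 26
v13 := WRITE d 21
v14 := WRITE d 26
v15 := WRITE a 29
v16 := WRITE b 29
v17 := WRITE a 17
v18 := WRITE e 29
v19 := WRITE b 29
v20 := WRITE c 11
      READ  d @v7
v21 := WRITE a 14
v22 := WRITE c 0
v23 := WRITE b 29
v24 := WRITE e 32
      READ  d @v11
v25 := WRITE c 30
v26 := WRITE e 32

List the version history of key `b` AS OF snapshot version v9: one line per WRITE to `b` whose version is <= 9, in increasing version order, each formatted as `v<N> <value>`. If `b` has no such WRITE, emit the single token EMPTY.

Answer: v7 9

Derivation:
Scan writes for key=b with version <= 9:
  v1 WRITE a 10 -> skip
  v2 WRITE c 17 -> skip
  v3 WRITE a 7 -> skip
  v4 WRITE a 28 -> skip
  v5 WRITE a 25 -> skip
  v6 WRITE a 3 -> skip
  v7 WRITE b 9 -> keep
  v8 WRITE a 11 -> skip
  v9 WRITE e 5 -> skip
  v10 WRITE d 8 -> skip
  v11 WRITE a 34 -> skip
  v12 WRITE c 26 -> skip
  v13 WRITE d 21 -> skip
  v14 WRITE d 26 -> skip
  v15 WRITE a 29 -> skip
  v16 WRITE b 29 -> drop (> snap)
  v17 WRITE a 17 -> skip
  v18 WRITE e 29 -> skip
  v19 WRITE b 29 -> drop (> snap)
  v20 WRITE c 11 -> skip
  v21 WRITE a 14 -> skip
  v22 WRITE c 0 -> skip
  v23 WRITE b 29 -> drop (> snap)
  v24 WRITE e 32 -> skip
  v25 WRITE c 30 -> skip
  v26 WRITE e 32 -> skip
Collected: [(7, 9)]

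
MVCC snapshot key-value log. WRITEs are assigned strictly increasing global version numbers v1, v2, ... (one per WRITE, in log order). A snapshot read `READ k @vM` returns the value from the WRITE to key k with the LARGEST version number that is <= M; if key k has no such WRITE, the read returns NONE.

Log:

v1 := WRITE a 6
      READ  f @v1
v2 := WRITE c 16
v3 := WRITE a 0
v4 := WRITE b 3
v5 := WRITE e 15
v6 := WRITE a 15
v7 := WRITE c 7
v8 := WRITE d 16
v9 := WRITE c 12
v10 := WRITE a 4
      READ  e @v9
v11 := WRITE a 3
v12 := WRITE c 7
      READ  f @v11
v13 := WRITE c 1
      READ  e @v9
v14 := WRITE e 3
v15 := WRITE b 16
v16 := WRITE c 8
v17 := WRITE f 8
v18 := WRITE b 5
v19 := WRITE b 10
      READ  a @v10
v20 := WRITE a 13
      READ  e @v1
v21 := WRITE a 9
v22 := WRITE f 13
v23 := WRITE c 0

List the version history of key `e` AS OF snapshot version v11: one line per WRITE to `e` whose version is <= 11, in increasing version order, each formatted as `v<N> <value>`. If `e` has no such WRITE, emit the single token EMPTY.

Scan writes for key=e with version <= 11:
  v1 WRITE a 6 -> skip
  v2 WRITE c 16 -> skip
  v3 WRITE a 0 -> skip
  v4 WRITE b 3 -> skip
  v5 WRITE e 15 -> keep
  v6 WRITE a 15 -> skip
  v7 WRITE c 7 -> skip
  v8 WRITE d 16 -> skip
  v9 WRITE c 12 -> skip
  v10 WRITE a 4 -> skip
  v11 WRITE a 3 -> skip
  v12 WRITE c 7 -> skip
  v13 WRITE c 1 -> skip
  v14 WRITE e 3 -> drop (> snap)
  v15 WRITE b 16 -> skip
  v16 WRITE c 8 -> skip
  v17 WRITE f 8 -> skip
  v18 WRITE b 5 -> skip
  v19 WRITE b 10 -> skip
  v20 WRITE a 13 -> skip
  v21 WRITE a 9 -> skip
  v22 WRITE f 13 -> skip
  v23 WRITE c 0 -> skip
Collected: [(5, 15)]

Answer: v5 15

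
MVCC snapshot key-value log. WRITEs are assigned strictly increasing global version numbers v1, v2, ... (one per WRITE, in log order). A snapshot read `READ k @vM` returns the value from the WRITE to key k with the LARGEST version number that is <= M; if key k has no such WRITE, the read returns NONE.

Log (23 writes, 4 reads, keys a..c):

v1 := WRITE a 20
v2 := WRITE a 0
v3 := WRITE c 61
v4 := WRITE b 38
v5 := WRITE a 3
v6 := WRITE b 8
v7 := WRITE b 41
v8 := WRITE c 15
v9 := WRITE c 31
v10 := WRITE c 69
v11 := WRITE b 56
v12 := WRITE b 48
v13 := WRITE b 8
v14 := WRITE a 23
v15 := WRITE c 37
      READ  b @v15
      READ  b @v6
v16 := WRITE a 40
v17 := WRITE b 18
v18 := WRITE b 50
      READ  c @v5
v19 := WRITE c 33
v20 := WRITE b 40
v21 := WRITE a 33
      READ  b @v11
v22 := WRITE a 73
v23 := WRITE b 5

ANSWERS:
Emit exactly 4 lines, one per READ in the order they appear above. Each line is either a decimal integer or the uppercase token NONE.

Answer: 8
8
61
56

Derivation:
v1: WRITE a=20  (a history now [(1, 20)])
v2: WRITE a=0  (a history now [(1, 20), (2, 0)])
v3: WRITE c=61  (c history now [(3, 61)])
v4: WRITE b=38  (b history now [(4, 38)])
v5: WRITE a=3  (a history now [(1, 20), (2, 0), (5, 3)])
v6: WRITE b=8  (b history now [(4, 38), (6, 8)])
v7: WRITE b=41  (b history now [(4, 38), (6, 8), (7, 41)])
v8: WRITE c=15  (c history now [(3, 61), (8, 15)])
v9: WRITE c=31  (c history now [(3, 61), (8, 15), (9, 31)])
v10: WRITE c=69  (c history now [(3, 61), (8, 15), (9, 31), (10, 69)])
v11: WRITE b=56  (b history now [(4, 38), (6, 8), (7, 41), (11, 56)])
v12: WRITE b=48  (b history now [(4, 38), (6, 8), (7, 41), (11, 56), (12, 48)])
v13: WRITE b=8  (b history now [(4, 38), (6, 8), (7, 41), (11, 56), (12, 48), (13, 8)])
v14: WRITE a=23  (a history now [(1, 20), (2, 0), (5, 3), (14, 23)])
v15: WRITE c=37  (c history now [(3, 61), (8, 15), (9, 31), (10, 69), (15, 37)])
READ b @v15: history=[(4, 38), (6, 8), (7, 41), (11, 56), (12, 48), (13, 8)] -> pick v13 -> 8
READ b @v6: history=[(4, 38), (6, 8), (7, 41), (11, 56), (12, 48), (13, 8)] -> pick v6 -> 8
v16: WRITE a=40  (a history now [(1, 20), (2, 0), (5, 3), (14, 23), (16, 40)])
v17: WRITE b=18  (b history now [(4, 38), (6, 8), (7, 41), (11, 56), (12, 48), (13, 8), (17, 18)])
v18: WRITE b=50  (b history now [(4, 38), (6, 8), (7, 41), (11, 56), (12, 48), (13, 8), (17, 18), (18, 50)])
READ c @v5: history=[(3, 61), (8, 15), (9, 31), (10, 69), (15, 37)] -> pick v3 -> 61
v19: WRITE c=33  (c history now [(3, 61), (8, 15), (9, 31), (10, 69), (15, 37), (19, 33)])
v20: WRITE b=40  (b history now [(4, 38), (6, 8), (7, 41), (11, 56), (12, 48), (13, 8), (17, 18), (18, 50), (20, 40)])
v21: WRITE a=33  (a history now [(1, 20), (2, 0), (5, 3), (14, 23), (16, 40), (21, 33)])
READ b @v11: history=[(4, 38), (6, 8), (7, 41), (11, 56), (12, 48), (13, 8), (17, 18), (18, 50), (20, 40)] -> pick v11 -> 56
v22: WRITE a=73  (a history now [(1, 20), (2, 0), (5, 3), (14, 23), (16, 40), (21, 33), (22, 73)])
v23: WRITE b=5  (b history now [(4, 38), (6, 8), (7, 41), (11, 56), (12, 48), (13, 8), (17, 18), (18, 50), (20, 40), (23, 5)])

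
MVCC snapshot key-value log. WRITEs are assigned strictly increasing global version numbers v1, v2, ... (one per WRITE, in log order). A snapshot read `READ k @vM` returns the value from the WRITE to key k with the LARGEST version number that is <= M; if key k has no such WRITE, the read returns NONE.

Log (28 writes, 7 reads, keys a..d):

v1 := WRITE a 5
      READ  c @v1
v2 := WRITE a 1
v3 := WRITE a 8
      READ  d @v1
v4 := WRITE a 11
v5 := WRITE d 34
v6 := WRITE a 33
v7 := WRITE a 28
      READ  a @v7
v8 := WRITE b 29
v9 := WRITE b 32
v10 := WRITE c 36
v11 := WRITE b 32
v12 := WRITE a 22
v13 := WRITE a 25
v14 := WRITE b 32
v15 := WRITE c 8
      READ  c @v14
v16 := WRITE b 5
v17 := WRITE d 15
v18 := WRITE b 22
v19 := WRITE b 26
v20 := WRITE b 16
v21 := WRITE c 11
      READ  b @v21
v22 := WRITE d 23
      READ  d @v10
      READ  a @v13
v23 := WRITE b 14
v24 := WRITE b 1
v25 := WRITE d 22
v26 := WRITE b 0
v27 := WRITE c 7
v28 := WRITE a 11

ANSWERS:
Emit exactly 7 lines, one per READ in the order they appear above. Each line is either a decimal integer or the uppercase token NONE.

Answer: NONE
NONE
28
36
16
34
25

Derivation:
v1: WRITE a=5  (a history now [(1, 5)])
READ c @v1: history=[] -> no version <= 1 -> NONE
v2: WRITE a=1  (a history now [(1, 5), (2, 1)])
v3: WRITE a=8  (a history now [(1, 5), (2, 1), (3, 8)])
READ d @v1: history=[] -> no version <= 1 -> NONE
v4: WRITE a=11  (a history now [(1, 5), (2, 1), (3, 8), (4, 11)])
v5: WRITE d=34  (d history now [(5, 34)])
v6: WRITE a=33  (a history now [(1, 5), (2, 1), (3, 8), (4, 11), (6, 33)])
v7: WRITE a=28  (a history now [(1, 5), (2, 1), (3, 8), (4, 11), (6, 33), (7, 28)])
READ a @v7: history=[(1, 5), (2, 1), (3, 8), (4, 11), (6, 33), (7, 28)] -> pick v7 -> 28
v8: WRITE b=29  (b history now [(8, 29)])
v9: WRITE b=32  (b history now [(8, 29), (9, 32)])
v10: WRITE c=36  (c history now [(10, 36)])
v11: WRITE b=32  (b history now [(8, 29), (9, 32), (11, 32)])
v12: WRITE a=22  (a history now [(1, 5), (2, 1), (3, 8), (4, 11), (6, 33), (7, 28), (12, 22)])
v13: WRITE a=25  (a history now [(1, 5), (2, 1), (3, 8), (4, 11), (6, 33), (7, 28), (12, 22), (13, 25)])
v14: WRITE b=32  (b history now [(8, 29), (9, 32), (11, 32), (14, 32)])
v15: WRITE c=8  (c history now [(10, 36), (15, 8)])
READ c @v14: history=[(10, 36), (15, 8)] -> pick v10 -> 36
v16: WRITE b=5  (b history now [(8, 29), (9, 32), (11, 32), (14, 32), (16, 5)])
v17: WRITE d=15  (d history now [(5, 34), (17, 15)])
v18: WRITE b=22  (b history now [(8, 29), (9, 32), (11, 32), (14, 32), (16, 5), (18, 22)])
v19: WRITE b=26  (b history now [(8, 29), (9, 32), (11, 32), (14, 32), (16, 5), (18, 22), (19, 26)])
v20: WRITE b=16  (b history now [(8, 29), (9, 32), (11, 32), (14, 32), (16, 5), (18, 22), (19, 26), (20, 16)])
v21: WRITE c=11  (c history now [(10, 36), (15, 8), (21, 11)])
READ b @v21: history=[(8, 29), (9, 32), (11, 32), (14, 32), (16, 5), (18, 22), (19, 26), (20, 16)] -> pick v20 -> 16
v22: WRITE d=23  (d history now [(5, 34), (17, 15), (22, 23)])
READ d @v10: history=[(5, 34), (17, 15), (22, 23)] -> pick v5 -> 34
READ a @v13: history=[(1, 5), (2, 1), (3, 8), (4, 11), (6, 33), (7, 28), (12, 22), (13, 25)] -> pick v13 -> 25
v23: WRITE b=14  (b history now [(8, 29), (9, 32), (11, 32), (14, 32), (16, 5), (18, 22), (19, 26), (20, 16), (23, 14)])
v24: WRITE b=1  (b history now [(8, 29), (9, 32), (11, 32), (14, 32), (16, 5), (18, 22), (19, 26), (20, 16), (23, 14), (24, 1)])
v25: WRITE d=22  (d history now [(5, 34), (17, 15), (22, 23), (25, 22)])
v26: WRITE b=0  (b history now [(8, 29), (9, 32), (11, 32), (14, 32), (16, 5), (18, 22), (19, 26), (20, 16), (23, 14), (24, 1), (26, 0)])
v27: WRITE c=7  (c history now [(10, 36), (15, 8), (21, 11), (27, 7)])
v28: WRITE a=11  (a history now [(1, 5), (2, 1), (3, 8), (4, 11), (6, 33), (7, 28), (12, 22), (13, 25), (28, 11)])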